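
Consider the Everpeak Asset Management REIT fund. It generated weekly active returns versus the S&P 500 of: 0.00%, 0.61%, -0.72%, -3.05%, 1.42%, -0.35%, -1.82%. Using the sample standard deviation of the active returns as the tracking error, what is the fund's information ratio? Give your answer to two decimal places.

-0.37

r̄ = (0 + 0.61 − 0.72 − 3.05 + 1.42 − 0.35 − 1.82) / 7 = -3.910 / 7 = -0.5586%
Σ(r − r̄)² = (0 − (-0.5586))² + (0.61 − (-0.5586))² + (-0.72 − (-0.5586))² + … = 13.4603
sample σ = √(13.4603 / 6) = √2.2434 = 1.4978%
IR = r̄ / tracking error = -0.5586 / 1.4978 = -0.3729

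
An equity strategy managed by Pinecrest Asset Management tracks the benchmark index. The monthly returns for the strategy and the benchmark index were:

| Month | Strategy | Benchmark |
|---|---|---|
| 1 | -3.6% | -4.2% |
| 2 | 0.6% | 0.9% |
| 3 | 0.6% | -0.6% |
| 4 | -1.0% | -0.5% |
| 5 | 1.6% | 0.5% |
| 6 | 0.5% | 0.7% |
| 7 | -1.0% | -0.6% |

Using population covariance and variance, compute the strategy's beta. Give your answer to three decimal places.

0.901

r̄p = -0.3286%,  r̄m = -0.5429%
Cov = Σ(rp − r̄p)(rm − r̄m) / 7 = 2.3288
Var(rm) = Σ(rm − r̄m)² / 7 = 2.5853
β = Cov / Var = 2.3288 / 2.5853 = 0.9008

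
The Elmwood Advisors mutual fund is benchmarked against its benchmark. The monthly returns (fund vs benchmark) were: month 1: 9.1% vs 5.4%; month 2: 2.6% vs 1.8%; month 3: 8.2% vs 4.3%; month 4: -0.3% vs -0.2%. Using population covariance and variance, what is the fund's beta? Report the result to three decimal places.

1.777

r̄p = 4.9000%,  r̄m = 2.8250%
Cov = Σ(rp − r̄p)(rm − r̄m) / 4 = 8.4425
Var(rm) = Σ(rm − r̄m)² / 4 = 4.7519
β = Cov / Var = 8.4425 / 4.7519 = 1.7767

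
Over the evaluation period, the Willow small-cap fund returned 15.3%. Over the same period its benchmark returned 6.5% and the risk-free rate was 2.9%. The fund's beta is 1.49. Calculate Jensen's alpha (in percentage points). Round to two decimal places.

7.04

CAPM expected return = Rf + β(Rm − Rf) = 2.9% + 1.49 × (6.5% − 2.9%) = 2.9 + 1.49 × 3.60 = 8.2640%
Jensen's α = Rp − E[R] = 15.3% − 8.2640% = 7.0360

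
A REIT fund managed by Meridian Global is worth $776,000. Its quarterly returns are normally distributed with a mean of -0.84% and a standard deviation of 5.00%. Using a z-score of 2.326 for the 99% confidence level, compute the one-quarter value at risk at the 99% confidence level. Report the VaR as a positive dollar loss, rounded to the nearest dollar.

$96,767

Return at the 99% tail: μ − z·σ = -0.84% − 2.326 × 5.00% = -0.84 − 11.6300 = -12.4700%
VaR = −(-12.4700%) × $776,000 = 12.4700% × $776,000 = $96,767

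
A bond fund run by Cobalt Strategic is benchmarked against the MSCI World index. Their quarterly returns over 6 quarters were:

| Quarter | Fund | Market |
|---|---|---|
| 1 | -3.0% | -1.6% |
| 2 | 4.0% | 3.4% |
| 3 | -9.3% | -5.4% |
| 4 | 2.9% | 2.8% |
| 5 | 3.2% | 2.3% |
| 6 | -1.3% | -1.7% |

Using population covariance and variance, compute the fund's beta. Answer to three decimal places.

r̄p = -0.5833%,  r̄m = -0.0333%
Cov = Σ(rp − r̄p)(rm − r̄m) / 6 = 14.3656
Var(rm) = Σ(rm − r̄m)² / 6 = 9.8822
β = Cov / Var = 14.3656 / 9.8822 = 1.4537

1.454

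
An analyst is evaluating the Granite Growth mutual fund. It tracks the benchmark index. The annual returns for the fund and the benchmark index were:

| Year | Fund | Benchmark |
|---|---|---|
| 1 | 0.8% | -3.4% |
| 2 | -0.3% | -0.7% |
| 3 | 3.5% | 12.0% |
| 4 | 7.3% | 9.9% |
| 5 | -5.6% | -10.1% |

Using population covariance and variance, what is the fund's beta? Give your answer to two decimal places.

0.46

r̄p = 1.1400%,  r̄m = 1.5400%
Cov = Σ(rp − r̄p)(rm − r̄m) / 5 = 31.9084
Var(rm) = Σ(rm − r̄m)² / 5 = 68.8424
β = Cov / Var = 31.9084 / 68.8424 = 0.4635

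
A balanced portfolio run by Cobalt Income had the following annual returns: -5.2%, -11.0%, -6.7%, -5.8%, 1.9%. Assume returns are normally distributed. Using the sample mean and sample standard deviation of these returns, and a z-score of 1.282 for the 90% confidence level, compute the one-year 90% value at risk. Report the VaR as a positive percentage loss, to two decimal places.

11.32

Mean return μ = -26.80 / 5 = -5.3600%
Sample std dev = √[86.5320 / 4] = 4.6511%
VaR = −(μ − z·σ) = −(-5.3600 − 1.282 × 4.6511) = −(-11.3227) = 11.3227%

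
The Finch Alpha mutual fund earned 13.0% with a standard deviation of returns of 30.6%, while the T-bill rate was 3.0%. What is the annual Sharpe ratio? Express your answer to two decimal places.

0.33

Sharpe = (Rp − Rf) / σp = (13.0% − 3.0%) / 30.6% = 10.00% / 30.6% = 0.3268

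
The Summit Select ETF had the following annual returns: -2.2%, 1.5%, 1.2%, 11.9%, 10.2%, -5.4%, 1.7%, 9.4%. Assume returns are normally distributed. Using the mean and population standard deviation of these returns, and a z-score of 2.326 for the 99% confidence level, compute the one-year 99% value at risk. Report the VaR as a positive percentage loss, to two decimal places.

Mean return r̄ = 28.30 / 8 = 3.5375%
Population std dev = √[274.4788 / 8] = 5.8575%
VaR = −(r̄ − z·σ) = −(3.5375 − 2.326 × 5.8575) = −(-10.0870) = 10.0870%

10.09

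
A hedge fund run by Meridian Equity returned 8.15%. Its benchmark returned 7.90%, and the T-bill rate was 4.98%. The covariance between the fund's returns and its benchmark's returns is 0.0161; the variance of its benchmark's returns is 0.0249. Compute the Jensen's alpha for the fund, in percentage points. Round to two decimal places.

β = Cov / Var = 0.0161 / 0.0249 = 0.6466
E[R] = Rf + β(Rm − Rf) = 4.98% + 0.6466 × (7.90% − 4.98%) = 6.8681%
α = Rp − E[R] = 8.15% − 6.8681% = 1.2819

1.28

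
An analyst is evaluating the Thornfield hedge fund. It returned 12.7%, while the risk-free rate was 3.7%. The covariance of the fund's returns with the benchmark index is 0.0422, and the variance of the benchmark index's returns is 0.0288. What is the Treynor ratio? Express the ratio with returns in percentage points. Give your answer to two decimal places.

6.14

β = Cov / Var = 0.0422 / 0.0288 = 1.4653
Treynor = (Rp − Rf) / β = (12.7% − 3.7%) / 1.4653 = 9.00 / 1.4653 = 6.1421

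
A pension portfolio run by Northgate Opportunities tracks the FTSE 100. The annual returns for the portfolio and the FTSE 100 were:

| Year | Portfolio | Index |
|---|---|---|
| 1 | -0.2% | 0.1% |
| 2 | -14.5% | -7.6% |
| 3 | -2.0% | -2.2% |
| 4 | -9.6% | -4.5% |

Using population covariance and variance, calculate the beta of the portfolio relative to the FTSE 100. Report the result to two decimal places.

1.99

r̄p = -6.5750%,  r̄m = -3.5500%
Cov = Σ(rp − r̄p)(rm − r̄m) / 4 = 16.1038
Var(rm) = Σ(rm − r̄m)² / 4 = 8.1125
β = Cov / Var = 16.1038 / 8.1125 = 1.9851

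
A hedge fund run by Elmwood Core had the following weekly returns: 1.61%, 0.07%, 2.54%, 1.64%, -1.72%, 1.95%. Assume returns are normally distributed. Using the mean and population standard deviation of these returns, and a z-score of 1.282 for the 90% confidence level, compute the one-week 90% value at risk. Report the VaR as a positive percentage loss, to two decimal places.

0.82

μ = (1.61 + 0.07 + 2.54 + 1.64 − 1.72 + 1.95) / 6 = 6.090 / 6 = 1.0150%
Σ(r − μ)² = 12.3178; population σ = √(12.3178/6) = 1.4328%
VaR = −(μ − z·σ) = −(1.0150 − 1.282 × 1.4328) = −(-0.8218) = 0.8218%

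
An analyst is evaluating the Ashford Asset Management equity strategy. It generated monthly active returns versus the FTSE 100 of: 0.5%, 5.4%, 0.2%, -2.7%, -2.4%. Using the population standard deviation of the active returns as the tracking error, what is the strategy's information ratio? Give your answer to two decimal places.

0.07

Mean return r̄ = 1.00 / 5 = 0.2000%
Σ(r − r̄)² = (0.5 − 0.2000)² + (5.4 − 0.2000)² + … = 42.3000
population σ = √(42.3000 / 5) = √8.4600 = 2.9086%
IR = r̄ / tracking error = 0.2000 / 2.9086 = 0.0688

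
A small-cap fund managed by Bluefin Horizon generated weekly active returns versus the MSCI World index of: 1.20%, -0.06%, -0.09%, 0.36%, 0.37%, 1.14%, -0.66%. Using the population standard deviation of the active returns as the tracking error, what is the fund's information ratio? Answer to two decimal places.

Mean return r̄ = 2.260 / 7 = 0.3229%
Σ(r − r̄)² = 2.7237; population σ = √(2.7237/7) = 0.6238%
IR = r̄ / tracking error = 0.3229 / 0.6238 = 0.5176

0.52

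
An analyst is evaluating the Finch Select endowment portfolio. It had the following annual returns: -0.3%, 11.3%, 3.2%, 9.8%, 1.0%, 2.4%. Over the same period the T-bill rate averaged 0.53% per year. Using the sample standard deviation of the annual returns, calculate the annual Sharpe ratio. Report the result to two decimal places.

r̄ = (-0.3 + 11.3 + 3.2 + 9.8 + 1 + 2.4) / 6 = 27.40 / 6 = 4.5667%
Σ(r − r̄)² = (-0.3 − 4.5667)² + (11.3 − 4.5667)² + … = 115.6933
sample σ = √(115.6933 / 5) = √23.1387 = 4.8103%
Sharpe = (r̄ − rf) / σ = (4.5667 − 0.53) / 4.8103 = 4.0367 / 4.8103 = 0.8392

0.84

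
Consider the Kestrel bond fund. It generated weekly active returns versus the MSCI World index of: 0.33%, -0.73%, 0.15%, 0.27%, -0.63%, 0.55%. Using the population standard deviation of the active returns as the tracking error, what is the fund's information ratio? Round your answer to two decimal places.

-0.02

r̄ = (0.33 − 0.73 + 0.15 + 0.27 − 0.63 + 0.55) / 6 = -0.060 / 6 = -0.0100%
Σ(r − r̄)² = (0.33 − (-0.0100))² + (-0.73 − (-0.0100))² + … = 1.4360
population σ = √(1.4360 / 6) = √0.2393 = 0.4892%
IR = r̄ / tracking error = -0.0100 / 0.4892 = -0.0204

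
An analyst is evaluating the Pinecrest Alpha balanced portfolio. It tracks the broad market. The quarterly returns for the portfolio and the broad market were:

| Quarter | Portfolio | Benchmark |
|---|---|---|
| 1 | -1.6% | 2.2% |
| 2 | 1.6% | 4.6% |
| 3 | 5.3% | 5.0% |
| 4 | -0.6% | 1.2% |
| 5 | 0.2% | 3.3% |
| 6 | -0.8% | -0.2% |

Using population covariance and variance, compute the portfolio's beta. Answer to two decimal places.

r̄p = 0.6833%,  r̄m = 2.6833%
Cov = Σ(rp − r̄p)(rm − r̄m) / 6 = 3.2397
Var(rm) = Σ(rm − r̄m)² / 6 = 3.3614
β = Cov / Var = 3.2397 / 3.3614 = 0.9638

0.96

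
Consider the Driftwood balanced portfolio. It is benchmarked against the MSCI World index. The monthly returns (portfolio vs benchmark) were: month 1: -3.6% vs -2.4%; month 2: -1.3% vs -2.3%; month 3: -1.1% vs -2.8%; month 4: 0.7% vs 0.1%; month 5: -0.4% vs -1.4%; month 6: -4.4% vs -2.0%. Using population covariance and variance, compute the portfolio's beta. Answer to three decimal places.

1.100

r̄p = -1.6833%,  r̄m = -1.8000%
Cov = Σ(rp − r̄p)(rm − r̄m) / 6 = 0.9933
Var(rm) = Σ(rm − r̄m)² / 6 = 0.9033
β = Cov / Var = 0.9933 / 0.9033 = 1.0996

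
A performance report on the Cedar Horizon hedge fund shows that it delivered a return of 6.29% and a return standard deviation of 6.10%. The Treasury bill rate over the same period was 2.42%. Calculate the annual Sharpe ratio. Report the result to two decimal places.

0.63

Sharpe = (Rp − Rf) / σp = (6.29% − 2.42%) / 6.10% = 3.87% / 6.10% = 0.6344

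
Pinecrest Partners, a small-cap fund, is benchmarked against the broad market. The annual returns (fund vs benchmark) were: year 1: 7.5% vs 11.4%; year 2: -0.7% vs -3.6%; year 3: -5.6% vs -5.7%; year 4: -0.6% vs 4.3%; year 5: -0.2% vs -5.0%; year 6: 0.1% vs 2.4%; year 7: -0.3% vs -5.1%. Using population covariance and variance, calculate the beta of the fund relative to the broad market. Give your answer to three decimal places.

r̄p = 0.0286%,  r̄m = -0.1857%
Cov = Σ(rp − r̄p)(rm − r̄m) / 7 = 17.1667
Var(rm) = Σ(rm − r̄m)² / 7 = 35.7755
β = Cov / Var = 17.1667 / 35.7755 = 0.4798

0.480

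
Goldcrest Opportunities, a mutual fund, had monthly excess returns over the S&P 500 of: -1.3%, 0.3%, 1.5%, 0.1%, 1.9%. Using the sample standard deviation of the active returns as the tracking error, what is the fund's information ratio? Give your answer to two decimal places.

Mean return r̄ = 2.50 / 5 = 0.5000%
Σ(r − r̄)² = (-1.3 − 0.5000)² + (0.3 − 0.5000)² + (1.5 − 0.5000)² + … = 6.4000
sample σ = √(6.4000 / 4) = √1.6000 = 1.2649%
IR = r̄ / tracking error = 0.5000 / 1.2649 = 0.3953

0.40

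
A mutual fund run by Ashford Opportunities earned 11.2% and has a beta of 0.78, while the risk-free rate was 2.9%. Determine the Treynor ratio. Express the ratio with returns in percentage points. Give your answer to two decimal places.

Treynor = (Rp − Rf) / β = (11.2% − 2.9%) / 0.78 = 8.30 / 0.78 = 10.6410

10.64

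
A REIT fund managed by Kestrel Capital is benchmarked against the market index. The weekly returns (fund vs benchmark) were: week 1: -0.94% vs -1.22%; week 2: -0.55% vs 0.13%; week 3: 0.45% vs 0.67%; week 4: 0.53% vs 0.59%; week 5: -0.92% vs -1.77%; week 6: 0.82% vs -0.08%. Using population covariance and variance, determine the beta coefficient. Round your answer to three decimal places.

r̄p = -0.1017%,  r̄m = -0.2800%
Cov = Σ(rp − r̄p)(rm − r̄m) / 6 = 0.5136
Var(rm) = Σ(rm − r̄m)² / 6 = 0.8285
β = Cov / Var = 0.5136 / 0.8285 = 0.6199

0.620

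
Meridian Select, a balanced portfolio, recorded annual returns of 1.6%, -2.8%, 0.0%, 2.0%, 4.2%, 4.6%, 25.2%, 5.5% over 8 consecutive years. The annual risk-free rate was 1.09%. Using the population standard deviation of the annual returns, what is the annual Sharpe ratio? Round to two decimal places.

0.49

r̄ = (1.6 − 2.8 + 0 + 2 + 4.2 + 4.6 + 25.2 + 5.5) / 8 = 5.0375%
Σ(r − r̄)² = 515.4788; population σ = √(515.4788/8) = 8.0271%
Sharpe = (r̄ − rf) / σ = (5.0375 − 1.09) / 8.0271 = 3.9475 / 8.0271 = 0.4918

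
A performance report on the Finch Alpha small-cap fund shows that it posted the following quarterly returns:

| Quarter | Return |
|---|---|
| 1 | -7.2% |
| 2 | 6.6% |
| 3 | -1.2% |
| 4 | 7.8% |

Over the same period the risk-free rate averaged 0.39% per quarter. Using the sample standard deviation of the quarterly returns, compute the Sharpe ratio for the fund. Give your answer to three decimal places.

r̄ = (-7.2 + 6.6 − 1.2 + 7.8) / 4 = 1.5000%
Σ(r − r̄)² = (-7.2 − 1.5000)² + (6.6 − 1.5000)² + (-1.2 − 1.5000)² + … = 148.6800
σ = √[148.6800 / 3] = 7.0399%
Sharpe = (r̄ − rf) / σ = (1.5000 − 0.39) / 7.0399 = 1.1100 / 7.0399 = 0.1577

0.158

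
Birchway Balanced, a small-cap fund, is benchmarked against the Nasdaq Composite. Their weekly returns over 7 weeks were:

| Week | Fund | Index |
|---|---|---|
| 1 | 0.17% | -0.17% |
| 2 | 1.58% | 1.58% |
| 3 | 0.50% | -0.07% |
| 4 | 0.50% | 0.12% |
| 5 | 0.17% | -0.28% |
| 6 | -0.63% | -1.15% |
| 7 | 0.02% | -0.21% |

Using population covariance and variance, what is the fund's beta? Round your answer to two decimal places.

r̄p = 0.3300%,  r̄m = -0.0257%
Cov = Σ(rp − r̄p)(rm − r̄m) / 7 = 0.4607
Var(rm) = Σ(rm − r̄m)² / 7 = 0.5693
β = Cov / Var = 0.4607 / 0.5693 = 0.8092

0.81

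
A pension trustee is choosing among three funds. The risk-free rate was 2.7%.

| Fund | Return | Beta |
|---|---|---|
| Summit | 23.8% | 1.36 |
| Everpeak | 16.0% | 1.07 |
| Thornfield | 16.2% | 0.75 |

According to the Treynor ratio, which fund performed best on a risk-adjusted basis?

Summit: Treynor = (23.8% − 2.7%) / 1.36 = 15.515
Everpeak: Treynor = (16.0% − 2.7%) / 1.07 = 12.430
Thornfield: Treynor = (16.2% − 2.7%) / 0.75 = 18.000
Highest: Thornfield (18.000).

Thornfield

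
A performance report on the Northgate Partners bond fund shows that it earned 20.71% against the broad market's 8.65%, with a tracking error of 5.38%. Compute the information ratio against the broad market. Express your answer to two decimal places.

IR = (Rp − Rb) / TE = (20.71% − 8.65%) / 5.38% = 12.06% / 5.38% = 2.2416

2.24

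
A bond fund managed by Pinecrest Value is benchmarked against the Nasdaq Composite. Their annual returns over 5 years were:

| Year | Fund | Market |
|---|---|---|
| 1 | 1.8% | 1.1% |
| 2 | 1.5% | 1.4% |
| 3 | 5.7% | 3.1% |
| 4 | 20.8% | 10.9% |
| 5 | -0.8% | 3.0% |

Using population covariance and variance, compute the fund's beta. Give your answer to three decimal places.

r̄p = 5.8000%,  r̄m = 3.9000%
Cov = Σ(rp − r̄p)(rm − r̄m) / 5 = 26.5940
Var(rm) = Σ(rm − r̄m)² / 5 = 12.9080
β = Cov / Var = 26.5940 / 12.9080 = 2.0603

2.060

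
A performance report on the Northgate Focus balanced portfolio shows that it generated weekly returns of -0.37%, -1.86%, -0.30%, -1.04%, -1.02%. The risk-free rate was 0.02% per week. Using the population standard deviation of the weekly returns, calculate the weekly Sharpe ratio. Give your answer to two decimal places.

-1.66

r̄ = (-0.37 − 1.86 − 0.3 − 1.04 − 1.02) / 5 = -0.9180%
Σ(r − r̄)² = (-0.37 − (-0.9180))² + (-1.86 − (-0.9180))² + (-0.3 − (-0.9180))² + … = 1.5949
σ = √[1.5949 / 5] = 0.5648%
Sharpe = (r̄ − rf) / σ = (-0.9180 − 0.02) / 0.5648 = -0.9380 / 0.5648 = -1.6608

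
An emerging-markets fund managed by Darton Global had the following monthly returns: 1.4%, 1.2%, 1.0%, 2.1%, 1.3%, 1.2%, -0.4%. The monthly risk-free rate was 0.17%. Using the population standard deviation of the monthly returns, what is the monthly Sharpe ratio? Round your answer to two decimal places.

r̄ = (1.4 + 1.2 + 1 + 2.1 + 1.3 + 1.2 − 0.4) / 7 = 7.80 / 7 = 1.1143%
Population σ = √[Σ(r − r̄)² / 7] = √[3.4086 / 7] = √0.4869 = 0.6978%
Sharpe = (r̄ − rf) / σ = (1.1143 − 0.17) / 0.6978 = 0.9443 / 0.6978 = 1.3533

1.35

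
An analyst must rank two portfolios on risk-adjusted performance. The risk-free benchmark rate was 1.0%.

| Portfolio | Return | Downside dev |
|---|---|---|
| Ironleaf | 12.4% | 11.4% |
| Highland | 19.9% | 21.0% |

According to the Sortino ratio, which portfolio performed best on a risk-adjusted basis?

Ironleaf

Ironleaf: Sortino ratio = (12.4% − 1.0%) / 11.4% = 1.000
Highland: Sortino ratio = (19.9% − 1.0%) / 21.0% = 0.900
Highest: Ironleaf (1.000).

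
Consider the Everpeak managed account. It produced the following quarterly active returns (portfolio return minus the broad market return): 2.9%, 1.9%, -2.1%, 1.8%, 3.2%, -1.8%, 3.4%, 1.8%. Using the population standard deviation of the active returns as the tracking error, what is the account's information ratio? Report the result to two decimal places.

0.69

r̄ = (2.9 + 1.9 − 2.1 + 1.8 + 3.2 − 1.8 + 3.4 + 1.8) / 8 = 11.10 / 8 = 1.3875%
Σ(r − r̄)² = 32.5488; population σ = √(32.5488/8) = 2.0171%
IR = r̄ / tracking error = 1.3875 / 2.0171 = 0.6879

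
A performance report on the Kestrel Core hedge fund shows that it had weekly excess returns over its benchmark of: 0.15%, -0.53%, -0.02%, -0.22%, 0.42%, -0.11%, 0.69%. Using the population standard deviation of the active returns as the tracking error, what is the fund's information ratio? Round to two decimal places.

0.14

μ = (0.15 − 0.53 − 0.02 − 0.22 + 0.42 − 0.11 + 0.69) / 7 = 0.380 / 7 = 0.0543%
Σ(r − μ)² = (0.15 − 0.0543)² + (-0.53 − 0.0543)² + … = 0.9962
σ = √[0.9962 / 7] = 0.3772%
IR = μ / tracking error = 0.0543 / 0.3772 = 0.1440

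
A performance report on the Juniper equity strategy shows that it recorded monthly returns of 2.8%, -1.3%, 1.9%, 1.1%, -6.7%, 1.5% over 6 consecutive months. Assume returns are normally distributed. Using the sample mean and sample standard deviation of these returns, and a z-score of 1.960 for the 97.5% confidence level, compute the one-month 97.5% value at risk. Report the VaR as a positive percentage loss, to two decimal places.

Mean return μ = -0.70 / 6 = -0.1167%
Σ(r − μ)² = (2.8 − (-0.1167))² + (-1.3 − (-0.1167))² + … = 61.4083
σ = √[61.4083 / 5] = 3.5045%
VaR = −(μ − z·σ) = −(-0.1167 − 1.960 × 3.5045) = −(-6.9855) = 6.9855%

6.99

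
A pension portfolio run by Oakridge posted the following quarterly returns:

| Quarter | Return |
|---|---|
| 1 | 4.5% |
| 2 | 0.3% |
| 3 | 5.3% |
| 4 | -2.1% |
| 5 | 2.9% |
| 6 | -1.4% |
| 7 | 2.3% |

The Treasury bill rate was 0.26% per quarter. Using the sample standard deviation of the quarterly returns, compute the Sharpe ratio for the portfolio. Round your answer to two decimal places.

0.50

r̄ = (4.5 + 0.3 + 5.3 − 2.1 + 2.9 − 1.4 + 2.3) / 7 = 11.80 / 7 = 1.6857%
Sample σ = √[Σ(r − r̄)² / 6] = √[48.6086 / 6] = √8.1014 = 2.8463%
Sharpe = (r̄ − rf) / σ = (1.6857 − 0.26) / 2.8463 = 1.4257 / 2.8463 = 0.5009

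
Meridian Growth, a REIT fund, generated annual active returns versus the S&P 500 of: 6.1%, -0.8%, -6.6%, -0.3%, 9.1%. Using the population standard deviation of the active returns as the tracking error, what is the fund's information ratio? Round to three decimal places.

r̄ = (6.1 − 0.8 − 6.6 − 0.3 + 9.1) / 5 = 7.50 / 5 = 1.5000%
Σ(r − r̄)² = (6.1 − 1.5000)² + (-0.8 − 1.5000)² + (-6.6 − 1.5000)² + … = 153.0600
population σ = √(153.0600 / 5) = √30.6120 = 5.5328%
IR = r̄ / tracking error = 1.5000 / 5.5328 = 0.2711

0.271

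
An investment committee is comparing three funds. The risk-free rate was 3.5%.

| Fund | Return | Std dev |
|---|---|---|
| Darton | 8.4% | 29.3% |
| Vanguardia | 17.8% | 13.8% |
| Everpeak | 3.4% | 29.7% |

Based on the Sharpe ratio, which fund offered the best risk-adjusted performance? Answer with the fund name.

Vanguardia

Darton: Sharpe ratio = (8.4% − 3.5%) / 29.3% = 0.167
Vanguardia: Sharpe ratio = (17.8% − 3.5%) / 13.8% = 1.036
Everpeak: Sharpe ratio = (3.4% − 3.5%) / 29.7% = -0.003
Highest: Vanguardia (1.036).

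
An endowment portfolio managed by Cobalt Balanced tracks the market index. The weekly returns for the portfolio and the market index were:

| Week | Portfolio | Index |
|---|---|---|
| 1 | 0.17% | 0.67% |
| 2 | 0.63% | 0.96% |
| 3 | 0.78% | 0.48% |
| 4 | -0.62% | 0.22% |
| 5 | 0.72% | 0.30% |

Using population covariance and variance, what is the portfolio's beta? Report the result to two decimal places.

r̄p = 0.3360%,  r̄m = 0.5260%
Cov = Σ(rp − r̄p)(rm − r̄m) / 5 = 0.0578
Var(rm) = Σ(rm − r̄m)² / 5 = 0.0712
β = Cov / Var = 0.0578 / 0.0712 = 0.8118

0.81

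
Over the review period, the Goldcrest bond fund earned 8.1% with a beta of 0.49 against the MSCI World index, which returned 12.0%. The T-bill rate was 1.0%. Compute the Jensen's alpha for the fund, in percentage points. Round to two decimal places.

1.71

CAPM expected return = Rf + β(Rm − Rf) = 1.0% + 0.49 × (12.0% − 1.0%) = 1 + 0.49 × 11.00 = 6.3900%
Jensen's α = Rp − E[R] = 8.1% − 6.3900% = 1.7100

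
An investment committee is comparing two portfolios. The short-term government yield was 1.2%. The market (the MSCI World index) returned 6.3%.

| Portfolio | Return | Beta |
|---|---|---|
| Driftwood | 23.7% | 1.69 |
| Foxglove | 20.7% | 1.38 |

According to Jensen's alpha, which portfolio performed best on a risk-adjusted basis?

Driftwood

Driftwood: α = 23.7% − [1.2% + 1.69 × (6.3% − 1.2%)] = 13.881
Foxglove: α = 20.7% − [1.2% + 1.38 × (6.3% − 1.2%)] = 12.462
Highest: Driftwood (13.881).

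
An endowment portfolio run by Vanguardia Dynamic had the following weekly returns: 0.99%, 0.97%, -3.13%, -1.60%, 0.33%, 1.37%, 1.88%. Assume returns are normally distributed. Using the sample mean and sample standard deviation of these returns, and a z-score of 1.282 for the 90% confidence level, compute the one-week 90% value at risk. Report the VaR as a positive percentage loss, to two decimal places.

Mean return r̄ = 0.810 / 7 = 0.1157%
Sample σ = √[Σ(r − r̄)² / 6] = √[19.7044 / 6] = √3.2841 = 1.8122%
VaR = −(r̄ − z·σ) = −(0.1157 − 1.282 × 1.8122) = −(-2.2075) = 2.2075%

2.21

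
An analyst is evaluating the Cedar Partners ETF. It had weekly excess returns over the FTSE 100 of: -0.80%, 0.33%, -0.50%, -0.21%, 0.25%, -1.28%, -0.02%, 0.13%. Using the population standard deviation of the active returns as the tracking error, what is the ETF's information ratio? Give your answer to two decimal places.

-0.50

Mean return μ = -2.100 / 8 = -0.2625%
Σ(r − μ)² = (-0.8 − (-0.2625))² + (0.33 − (-0.2625))² + (-0.5 − (-0.2625))² + … = 2.2100
σ = √[2.2100 / 8] = 0.5256%
IR = μ / tracking error = -0.2625 / 0.5256 = -0.4994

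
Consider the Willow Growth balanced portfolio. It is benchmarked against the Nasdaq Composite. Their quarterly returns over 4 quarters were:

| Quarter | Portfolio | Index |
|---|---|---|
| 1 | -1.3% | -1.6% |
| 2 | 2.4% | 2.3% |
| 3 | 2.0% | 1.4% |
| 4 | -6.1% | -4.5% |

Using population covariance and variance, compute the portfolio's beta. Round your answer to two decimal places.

r̄p = -0.7500%,  r̄m = -0.6000%
Cov = Σ(rp − r̄p)(rm − r̄m) / 4 = 9.0125
Var(rm) = Σ(rm − r̄m)² / 4 = 7.1550
β = Cov / Var = 9.0125 / 7.1550 = 1.2596

1.26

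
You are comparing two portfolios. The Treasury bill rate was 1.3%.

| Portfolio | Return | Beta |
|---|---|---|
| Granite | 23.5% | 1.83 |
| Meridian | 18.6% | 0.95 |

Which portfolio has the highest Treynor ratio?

Meridian

Granite: Treynor = (23.5% − 1.3%) / 1.83 = 12.131
Meridian: Treynor = (18.6% − 1.3%) / 0.95 = 18.211
Highest: Meridian (18.211).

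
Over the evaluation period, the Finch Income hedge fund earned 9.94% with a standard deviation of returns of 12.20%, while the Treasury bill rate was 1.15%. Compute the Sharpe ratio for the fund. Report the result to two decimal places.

0.72

Sharpe = (Rp − Rf) / σp = (9.94% − 1.15%) / 12.20% = 8.79% / 12.20% = 0.7205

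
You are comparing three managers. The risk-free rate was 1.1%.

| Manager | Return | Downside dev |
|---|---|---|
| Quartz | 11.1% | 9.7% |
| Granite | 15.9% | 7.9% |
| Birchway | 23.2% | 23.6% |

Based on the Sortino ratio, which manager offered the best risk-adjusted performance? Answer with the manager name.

Granite

Quartz: Sortino ratio = (11.1% − 1.1%) / 9.7% = 1.031
Granite: Sortino ratio = (15.9% − 1.1%) / 7.9% = 1.873
Birchway: Sortino ratio = (23.2% − 1.1%) / 23.6% = 0.936
Highest: Granite (1.873).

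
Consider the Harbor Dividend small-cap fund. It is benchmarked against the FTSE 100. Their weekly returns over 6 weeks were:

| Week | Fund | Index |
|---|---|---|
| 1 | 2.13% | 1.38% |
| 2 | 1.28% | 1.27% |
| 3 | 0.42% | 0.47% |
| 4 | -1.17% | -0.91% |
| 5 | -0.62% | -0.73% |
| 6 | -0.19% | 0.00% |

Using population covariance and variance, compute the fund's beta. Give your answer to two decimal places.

1.23

r̄p = 0.3083%,  r̄m = 0.2467%
Cov = Σ(rp − r̄p)(rm − r̄m) / 6 = 0.9706
Var(rm) = Σ(rm − r̄m)² / 6 = 0.7890
β = Cov / Var = 0.9706 / 0.7890 = 1.2302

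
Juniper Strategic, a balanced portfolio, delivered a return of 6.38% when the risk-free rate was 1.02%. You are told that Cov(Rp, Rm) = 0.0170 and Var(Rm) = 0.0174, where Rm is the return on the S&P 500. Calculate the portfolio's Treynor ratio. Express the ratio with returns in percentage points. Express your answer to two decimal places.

β = Cov / Var = 0.0170 / 0.0174 = 0.9770
Treynor = (Rp − Rf) / β = (6.38% − 1.02%) / 0.9770 = 5.36 / 0.9770 = 5.4862

5.49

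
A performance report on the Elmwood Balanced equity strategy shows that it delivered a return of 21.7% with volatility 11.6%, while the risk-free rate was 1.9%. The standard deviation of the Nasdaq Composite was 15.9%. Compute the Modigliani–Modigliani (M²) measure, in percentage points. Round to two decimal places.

Sharpe = (Rp − Rf) / σp = (21.7% − 1.9%) / 11.6% = 1.7069
M² = Rf + Sharpe × σm = 1.9% + 1.7069 × 15.9% = 29.0397%

29.04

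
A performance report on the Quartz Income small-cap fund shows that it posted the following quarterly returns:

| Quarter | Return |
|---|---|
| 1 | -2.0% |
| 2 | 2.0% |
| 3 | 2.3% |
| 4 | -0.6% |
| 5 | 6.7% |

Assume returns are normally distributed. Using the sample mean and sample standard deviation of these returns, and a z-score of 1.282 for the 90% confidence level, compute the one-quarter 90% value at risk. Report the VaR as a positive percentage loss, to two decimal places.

2.59

r̄ = (-2 + 2 + 2.3 − 0.6 + 6.7) / 5 = 1.6800%
Sample std dev = √[44.4280 / 4] = 3.3327%
VaR = −(r̄ − z·σ) = −(1.6800 − 1.282 × 3.3327) = −(-2.5925) = 2.5925%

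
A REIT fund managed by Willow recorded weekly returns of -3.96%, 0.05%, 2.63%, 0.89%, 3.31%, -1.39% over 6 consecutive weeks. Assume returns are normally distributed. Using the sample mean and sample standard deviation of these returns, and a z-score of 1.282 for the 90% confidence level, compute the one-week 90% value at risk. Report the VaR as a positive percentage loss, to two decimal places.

r̄ = (-3.96 + 0.05 + 2.63 + 0.89 + 3.31 − 1.39) / 6 = 0.2550%
Σ(r − r̄)² = (-3.96 − 0.2550)² + (0.05 − 0.2550)² + … = 35.8912
σ = √[35.8912 / 5] = 2.6792%
VaR = −(r̄ − z·σ) = −(0.2550 − 1.282 × 2.6792) = −(-3.1797) = 3.1797%

3.18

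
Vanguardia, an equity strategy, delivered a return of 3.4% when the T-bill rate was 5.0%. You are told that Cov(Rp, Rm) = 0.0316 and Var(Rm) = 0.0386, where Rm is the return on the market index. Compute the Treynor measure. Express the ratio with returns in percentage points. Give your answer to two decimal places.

-1.95

β = Cov / Var = 0.0316 / 0.0386 = 0.8187
Treynor = (Rp − Rf) / β = (3.4% − 5.0%) / 0.8187 = -1.60 / 0.8187 = -1.9543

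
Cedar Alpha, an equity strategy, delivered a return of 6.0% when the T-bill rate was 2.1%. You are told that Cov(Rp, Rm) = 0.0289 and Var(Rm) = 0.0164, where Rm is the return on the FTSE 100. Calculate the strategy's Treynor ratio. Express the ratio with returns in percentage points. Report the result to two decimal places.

β = Cov / Var = 0.0289 / 0.0164 = 1.7622
Treynor = (Rp − Rf) / β = (6.0% − 2.1%) / 1.7622 = 3.90 / 1.7622 = 2.2131

2.21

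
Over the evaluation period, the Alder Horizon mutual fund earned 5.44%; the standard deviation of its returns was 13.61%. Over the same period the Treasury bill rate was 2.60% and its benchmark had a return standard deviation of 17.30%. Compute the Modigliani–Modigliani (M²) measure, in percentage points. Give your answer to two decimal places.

Sharpe = (Rp − Rf) / σp = (5.44% − 2.60%) / 13.61% = 0.2087
M² = Rf + Sharpe × σm = 2.60% + 0.2087 × 17.30% = 6.2105%

6.21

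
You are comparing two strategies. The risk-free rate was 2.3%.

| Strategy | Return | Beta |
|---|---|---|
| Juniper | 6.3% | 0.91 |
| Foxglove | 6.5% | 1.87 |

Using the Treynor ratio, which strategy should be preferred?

Juniper

Juniper: Treynor = (6.3% − 2.3%) / 0.91 = 4.396
Foxglove: Treynor = (6.5% − 2.3%) / 1.87 = 2.246
Highest: Juniper (4.396).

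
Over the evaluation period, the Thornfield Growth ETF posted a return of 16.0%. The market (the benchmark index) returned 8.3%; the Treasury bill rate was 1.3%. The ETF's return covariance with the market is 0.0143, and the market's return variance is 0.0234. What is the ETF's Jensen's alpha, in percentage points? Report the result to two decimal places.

10.42

β = Cov / Var = 0.0143 / 0.0234 = 0.6111
E[R] = Rf + β(Rm − Rf) = 1.3% + 0.6111 × (8.3% − 1.3%) = 5.5777%
α = Rp − E[R] = 16.0% − 5.5777% = 10.4223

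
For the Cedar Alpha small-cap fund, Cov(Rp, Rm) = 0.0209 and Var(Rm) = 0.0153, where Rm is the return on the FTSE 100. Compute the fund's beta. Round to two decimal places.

β = Cov(Rp, Rm) / Var(Rm) = 0.0209 / 0.0153 = 1.3660

1.37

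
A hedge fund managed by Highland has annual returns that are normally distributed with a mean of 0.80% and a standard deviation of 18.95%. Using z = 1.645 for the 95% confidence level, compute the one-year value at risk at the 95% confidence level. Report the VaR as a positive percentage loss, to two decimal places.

VaR (as % loss) = −(μ − z·σ) = −(0.80% − 1.645 × 18.95%) = −(-30.37275%) = 30.37275%

30.37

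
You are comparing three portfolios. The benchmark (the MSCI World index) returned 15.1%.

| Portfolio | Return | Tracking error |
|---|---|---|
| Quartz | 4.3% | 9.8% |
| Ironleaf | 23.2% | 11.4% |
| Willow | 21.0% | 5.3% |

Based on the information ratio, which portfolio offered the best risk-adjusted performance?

Willow

Quartz: IR = (4.3% − 15.1%) / 9.8% = -1.102
Ironleaf: IR = (23.2% − 15.1%) / 11.4% = 0.711
Willow: IR = (21.0% − 15.1%) / 5.3% = 1.113
Highest: Willow (1.113).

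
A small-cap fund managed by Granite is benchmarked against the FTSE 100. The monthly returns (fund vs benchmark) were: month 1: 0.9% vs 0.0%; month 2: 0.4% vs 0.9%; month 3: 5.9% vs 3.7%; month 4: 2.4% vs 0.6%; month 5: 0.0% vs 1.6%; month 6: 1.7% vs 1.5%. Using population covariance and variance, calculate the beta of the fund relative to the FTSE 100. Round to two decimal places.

r̄p = 1.8833%,  r̄m = 1.3833%
Cov = Σ(rp − r̄p)(rm − r̄m) / 6 = 1.7581
Var(rm) = Σ(rm − r̄m)² / 6 = 1.3647
β = Cov / Var = 1.7581 / 1.3647 = 1.2883

1.29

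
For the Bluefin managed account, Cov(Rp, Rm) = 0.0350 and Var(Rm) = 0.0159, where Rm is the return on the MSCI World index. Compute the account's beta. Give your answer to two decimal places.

2.20

β = Cov(Rp, Rm) / Var(Rm) = 0.0350 / 0.0159 = 2.2013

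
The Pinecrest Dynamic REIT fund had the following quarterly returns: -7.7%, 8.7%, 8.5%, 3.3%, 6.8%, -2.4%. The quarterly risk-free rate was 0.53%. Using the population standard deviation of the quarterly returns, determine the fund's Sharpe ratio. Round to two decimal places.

0.39

Mean return r̄ = 17.20 / 6 = 2.8667%
Σ(r − r̄)² = 220.8133; population σ = √(220.8133/6) = 6.0665%
Sharpe = (r̄ − rf) / σ = (2.8667 − 0.53) / 6.0665 = 2.3367 / 6.0665 = 0.3852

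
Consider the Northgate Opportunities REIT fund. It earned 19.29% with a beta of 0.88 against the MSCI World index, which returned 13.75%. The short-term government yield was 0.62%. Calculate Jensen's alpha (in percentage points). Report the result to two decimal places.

7.12

CAPM expected return = Rf + β(Rm − Rf) = 0.62% + 0.88 × (13.75% − 0.62%) = 0.62 + 0.88 × 13.13 = 12.1744%
Jensen's α = Rp − E[R] = 19.29% − 12.1744% = 7.1156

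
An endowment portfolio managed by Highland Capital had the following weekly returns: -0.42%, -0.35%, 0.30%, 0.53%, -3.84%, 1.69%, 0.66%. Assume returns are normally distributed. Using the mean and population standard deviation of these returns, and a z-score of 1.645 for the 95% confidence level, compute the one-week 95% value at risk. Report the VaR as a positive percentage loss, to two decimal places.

Mean return r̄ = -1.430 / 7 = -0.2043%
Population σ = √[Σ(r − r̄)² / 7] = √[18.4150 / 7] = √2.6307 = 1.6219%
VaR = −(r̄ − z·σ) = −(-0.2043 − 1.645 × 1.6219) = −(-2.8723) = 2.8723%

2.87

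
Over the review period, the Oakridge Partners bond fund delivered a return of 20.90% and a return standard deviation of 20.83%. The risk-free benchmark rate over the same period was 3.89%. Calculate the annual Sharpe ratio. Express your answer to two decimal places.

0.82

Sharpe = (Rp − Rf) / σp = (20.90% − 3.89%) / 20.83% = 17.01% / 20.83% = 0.8166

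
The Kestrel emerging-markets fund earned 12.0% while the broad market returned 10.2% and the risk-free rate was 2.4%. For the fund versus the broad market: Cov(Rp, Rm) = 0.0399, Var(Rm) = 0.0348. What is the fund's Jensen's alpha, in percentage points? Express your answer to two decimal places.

β = Cov / Var = 0.0399 / 0.0348 = 1.1466
E[R] = Rf + β(Rm − Rf) = 2.4% + 1.1466 × (10.2% − 2.4%) = 11.3435%
α = Rp − E[R] = 12.0% − 11.3435% = 0.6565

0.66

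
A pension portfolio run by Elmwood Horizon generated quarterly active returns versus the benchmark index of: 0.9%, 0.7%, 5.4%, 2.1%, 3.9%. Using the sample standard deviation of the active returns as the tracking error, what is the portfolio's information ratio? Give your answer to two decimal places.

1.29

r̄ = (0.9 + 0.7 + 5.4 + 2.1 + 3.9) / 5 = 2.6000%
Sample σ = √[Σ(r − r̄)² / 4] = √[16.2800 / 4] = √4.0700 = 2.0174%
IR = r̄ / tracking error = 2.6000 / 2.0174 = 1.2888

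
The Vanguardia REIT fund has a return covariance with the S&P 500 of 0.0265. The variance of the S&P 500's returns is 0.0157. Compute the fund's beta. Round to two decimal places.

1.69

β = Cov(Rp, Rm) / Var(Rm) = 0.0265 / 0.0157 = 1.6879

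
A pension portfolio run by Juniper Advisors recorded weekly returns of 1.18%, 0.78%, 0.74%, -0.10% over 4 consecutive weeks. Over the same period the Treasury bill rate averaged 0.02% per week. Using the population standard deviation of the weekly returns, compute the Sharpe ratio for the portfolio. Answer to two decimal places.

r̄ = (1.18 + 0.78 + 0.74 − 0.1) / 4 = 2.600 / 4 = 0.6500%
Population σ = √[Σ(r − r̄)² / 4] = √[0.8684 / 4] = √0.2171 = 0.4659%
Sharpe = (r̄ − rf) / σ = (0.6500 − 0.02) / 0.4659 = 0.6300 / 0.4659 = 1.3522

1.35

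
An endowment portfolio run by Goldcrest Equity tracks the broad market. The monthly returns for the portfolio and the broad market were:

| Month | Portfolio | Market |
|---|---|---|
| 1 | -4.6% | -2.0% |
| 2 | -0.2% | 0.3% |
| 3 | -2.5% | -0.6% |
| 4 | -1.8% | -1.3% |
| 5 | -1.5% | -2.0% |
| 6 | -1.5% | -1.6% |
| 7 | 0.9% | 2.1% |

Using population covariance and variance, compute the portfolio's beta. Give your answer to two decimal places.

0.90

r̄p = -1.6000%,  r̄m = -0.7286%
Cov = Σ(rp − r̄p)(rm − r̄m) / 7 = 1.7300
Var(rm) = Σ(rm − r̄m)² / 7 = 1.9135
β = Cov / Var = 1.7300 / 1.9135 = 0.9041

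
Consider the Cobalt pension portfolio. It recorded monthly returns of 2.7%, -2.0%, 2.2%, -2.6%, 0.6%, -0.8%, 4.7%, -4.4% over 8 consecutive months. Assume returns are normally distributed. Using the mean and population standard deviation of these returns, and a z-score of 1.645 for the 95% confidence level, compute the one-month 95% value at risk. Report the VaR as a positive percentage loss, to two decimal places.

μ = (2.7 − 2 + 2.2 − 2.6 + 0.6 − 0.8 + 4.7 − 4.4) / 8 = 0.40 / 8 = 0.0500%
Σ(r − μ)² = (2.7 − 0.0500)² + (-2 − 0.0500)² + … = 65.3200
population σ = √(65.3200 / 8) = √8.1650 = 2.8574%
VaR = −(μ − z·σ) = −(0.0500 − 1.645 × 2.8574) = −(-4.6504) = 4.6504%

4.65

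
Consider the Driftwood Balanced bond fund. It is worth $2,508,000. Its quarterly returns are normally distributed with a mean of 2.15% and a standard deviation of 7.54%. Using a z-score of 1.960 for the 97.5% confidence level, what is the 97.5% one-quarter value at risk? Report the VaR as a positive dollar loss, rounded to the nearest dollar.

$316,720

Return at the 97.5% tail: μ − z·σ = 2.15% − 1.960 × 7.54% = 2.15 − 14.7784 = -12.6284%
VaR = −(-12.6284%) × $2,508,000 = 12.6284% × $2,508,000 = $316,720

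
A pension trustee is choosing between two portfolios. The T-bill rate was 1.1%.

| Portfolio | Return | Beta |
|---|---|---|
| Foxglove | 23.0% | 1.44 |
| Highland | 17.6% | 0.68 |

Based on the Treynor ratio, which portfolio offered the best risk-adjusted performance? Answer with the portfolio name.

Foxglove: Treynor = (23.0% − 1.1%) / 1.44 = 15.208
Highland: Treynor = (17.6% − 1.1%) / 0.68 = 24.265
Highest: Highland (24.265).

Highland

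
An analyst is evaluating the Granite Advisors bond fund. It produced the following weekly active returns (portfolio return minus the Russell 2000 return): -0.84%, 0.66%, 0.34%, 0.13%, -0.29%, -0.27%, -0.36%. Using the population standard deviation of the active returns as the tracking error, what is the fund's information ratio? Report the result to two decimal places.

r̄ = (-0.84 + 0.66 + 0.34 + 0.13 − 0.29 − 0.27 − 0.36) / 7 = -0.630 / 7 = -0.0900%
Population std dev = √[1.5036 / 7] = 0.4635%
IR = r̄ / tracking error = -0.0900 / 0.4635 = -0.1942

-0.19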